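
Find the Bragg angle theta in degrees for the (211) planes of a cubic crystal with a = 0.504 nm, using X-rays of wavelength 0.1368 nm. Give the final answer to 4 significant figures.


d = a / sqrt(h^2+k^2+l^2)
d = 0.504 / sqrt(6) = 0.205757 nm
lambda = 2*d*sin(theta)  =>  sin(theta) = lambda / (2*d)
sin(theta) = 0.1368 / (2 * 0.205757) = 0.332431
theta = 19.42 deg


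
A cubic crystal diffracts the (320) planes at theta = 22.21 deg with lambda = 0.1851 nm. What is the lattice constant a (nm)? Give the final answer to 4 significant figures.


d = lambda / (2*sin(theta))
d = 0.1851 / (2*sin(22.21 deg))
d = 0.24484 nm
a = d * sqrt(h^2+k^2+l^2) = 0.24484 * sqrt(13)
a = 0.8828 nm


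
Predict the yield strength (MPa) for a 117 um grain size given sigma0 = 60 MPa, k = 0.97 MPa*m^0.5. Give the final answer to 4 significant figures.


sigma_y = sigma0 + k / sqrt(d)
d = 117 um = 1.17e-04 m
sigma_y = 60 + 0.97 / sqrt(1.17e-04)
sigma_y = 149.7 MPa


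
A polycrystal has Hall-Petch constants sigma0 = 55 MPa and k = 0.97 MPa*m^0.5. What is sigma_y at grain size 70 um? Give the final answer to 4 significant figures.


sigma_y = sigma0 + k / sqrt(d)
d = 70 um = 7e-05 m
sigma_y = 55 + 0.97 / sqrt(7e-05)
sigma_y = 170.9 MPa


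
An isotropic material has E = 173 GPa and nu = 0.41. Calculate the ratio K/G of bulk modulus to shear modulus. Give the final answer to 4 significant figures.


G = E / (2*(1+nu))
G = 173 / (2*(1+0.41)) = 61.3475 GPa
K = E / (3*(1-2*nu))
K = 173 / (3*(1-2*0.41)) = 320.37 GPa
K/G = 320.37 / 61.3475 = 5.222


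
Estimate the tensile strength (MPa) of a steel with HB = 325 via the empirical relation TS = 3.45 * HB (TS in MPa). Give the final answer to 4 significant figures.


TS (MPa) = 3.45 * HB
TS = 3.45 * 325
TS = 1121 MPa


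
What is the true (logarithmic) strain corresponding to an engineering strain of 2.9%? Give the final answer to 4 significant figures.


epsilon_true = ln(1 + epsilon_eng)
epsilon_true = ln(1 + 0.029)
epsilon_true = 0.02859


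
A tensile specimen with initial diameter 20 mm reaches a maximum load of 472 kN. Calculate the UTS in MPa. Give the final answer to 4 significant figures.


A0 = pi*(d/2)^2 = pi*(20/2)^2 = 314.159 mm^2
UTS = F_max / A0 = 472*1000 / 314.159
UTS = 1502 MPa


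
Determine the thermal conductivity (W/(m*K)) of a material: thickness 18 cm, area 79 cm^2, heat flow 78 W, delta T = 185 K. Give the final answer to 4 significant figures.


k = Q*L / (A*dT)
L = 0.18 m, A = 7.9e-03 m^2
k = 78 * 0.18 / (7.9e-03 * 185)
k = 9.607 W/(m*K)


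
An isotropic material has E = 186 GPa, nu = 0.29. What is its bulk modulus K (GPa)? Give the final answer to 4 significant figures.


K = E / (3*(1-2*nu))
K = 186 / (3*(1-2*0.29))
K = 147.6 GPa


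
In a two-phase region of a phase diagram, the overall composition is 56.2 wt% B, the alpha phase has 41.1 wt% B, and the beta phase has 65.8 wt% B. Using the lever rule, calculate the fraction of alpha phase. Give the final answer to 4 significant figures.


f_alpha = (C_beta - C0) / (C_beta - C_alpha)
f_alpha = (65.8 - 56.2) / (65.8 - 41.1)
f_alpha = 0.3887


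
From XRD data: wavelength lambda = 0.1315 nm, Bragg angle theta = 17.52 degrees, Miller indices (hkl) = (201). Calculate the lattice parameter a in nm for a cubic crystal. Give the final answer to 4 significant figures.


d = lambda / (2*sin(theta))
d = 0.1315 / (2*sin(17.52 deg))
d = 0.21841 nm
a = d * sqrt(h^2+k^2+l^2) = 0.21841 * sqrt(5)
a = 0.4884 nm


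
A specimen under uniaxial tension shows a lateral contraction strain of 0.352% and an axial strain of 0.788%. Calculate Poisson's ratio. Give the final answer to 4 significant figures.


nu = -epsilon_lat / epsilon_axial
Lateral strain is contraction (negative), so using magnitudes:
nu = 0.352 / 0.788
nu = 0.4467


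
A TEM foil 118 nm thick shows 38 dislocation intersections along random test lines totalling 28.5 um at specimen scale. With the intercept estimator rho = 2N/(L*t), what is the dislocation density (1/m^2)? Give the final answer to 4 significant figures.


rho = 2N / (L * t)
L = 28.5 um = 2.85e-05 m, t = 118 nm = 1.18e-07 m
rho = 2 * 38 / (2.85e-05 * 1.18e-07)
rho = 2.26e+13 1/m^2


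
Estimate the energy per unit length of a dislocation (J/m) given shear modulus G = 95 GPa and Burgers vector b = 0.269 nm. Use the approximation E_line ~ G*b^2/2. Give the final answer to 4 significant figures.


E = G*b^2/2
b = 0.269 nm = 2.69e-10 m
G = 95 GPa = 9.5e+10 Pa
E = 0.5 * 9.5e+10 * (2.69e-10)^2
E = 3.437e-09 J/m


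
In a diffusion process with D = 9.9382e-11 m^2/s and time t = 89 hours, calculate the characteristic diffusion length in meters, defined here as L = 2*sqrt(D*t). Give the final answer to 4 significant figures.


t = 89 hr = 320400 s
Diffusion length = 2*sqrt(D*t)
= 2*sqrt(9.9382e-11 * 320400)
= 0.01129 m


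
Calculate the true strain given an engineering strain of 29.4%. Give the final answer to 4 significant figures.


epsilon_true = ln(1 + epsilon_eng)
epsilon_true = ln(1 + 0.294)
epsilon_true = 0.2577


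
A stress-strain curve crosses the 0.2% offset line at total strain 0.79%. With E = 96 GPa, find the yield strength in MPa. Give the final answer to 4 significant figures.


Offset strain = 0.002
Elastic strain at yield = total_strain - offset = 7.9e-03 - 0.002 = 5.9e-03
sigma_y = E * elastic_strain = 96000 * 5.9e-03
sigma_y = 566.4 MPa


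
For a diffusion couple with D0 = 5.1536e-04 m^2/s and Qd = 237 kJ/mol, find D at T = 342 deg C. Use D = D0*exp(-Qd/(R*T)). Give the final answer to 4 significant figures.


D = D0 * exp(-Qd / (R*T))
T = 615.15 K
D = 5.1536e-04 * exp(-237e3 / (8.314 * 615.15))
D = 3.862e-24 m^2/s


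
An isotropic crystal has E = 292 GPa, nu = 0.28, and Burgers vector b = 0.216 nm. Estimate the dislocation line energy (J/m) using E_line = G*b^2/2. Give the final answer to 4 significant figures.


Step 1: G = E / (2*(1+nu))
G = 292 / (2*(1+0.28)) = 114.063 GPa = 1.14063e+11 Pa
Step 2: E_line = G*b^2/2
b = 0.216 nm = 2.16e-10 m
E_line = 0.5 * 1.14063e+11 * (2.16e-10)^2 = 2.661e-09 J/m


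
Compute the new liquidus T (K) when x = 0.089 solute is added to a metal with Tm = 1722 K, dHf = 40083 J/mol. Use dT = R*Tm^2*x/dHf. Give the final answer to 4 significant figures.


dT = R*Tm^2*x / dHf
dT = 8.314 * 1722^2 * 0.089 / 40083
dT = 54.7402 K
T_new = 1722 - 54.7402 = 1667 K


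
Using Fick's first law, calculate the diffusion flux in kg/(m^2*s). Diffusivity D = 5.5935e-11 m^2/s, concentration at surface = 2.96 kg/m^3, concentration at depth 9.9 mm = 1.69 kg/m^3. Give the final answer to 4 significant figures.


J = -D * (dC/dx) = D * (C1 - C2) / dx
J = 5.5935e-11 * (2.96 - 1.69) / 9.9e-03
J = 7.176e-09 kg/(m^2*s)


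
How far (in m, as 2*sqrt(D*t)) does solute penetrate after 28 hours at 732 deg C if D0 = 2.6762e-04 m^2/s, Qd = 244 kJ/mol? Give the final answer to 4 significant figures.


Step 1: D = D0 * exp(-Qd/(R*T))
T = 1005.15 K
D = 2.6762e-04 * exp(-244e3 / (8.314 * 1005.15)) = 5.58612e-17 m^2/s
Step 2: L = 2*sqrt(D*t)
t = 28 h = 100800 s
L = 2*sqrt(5.58612e-17 * 100800) = 4.746e-06 m


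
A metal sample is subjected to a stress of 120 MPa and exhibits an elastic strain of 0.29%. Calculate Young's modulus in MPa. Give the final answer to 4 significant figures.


E = sigma / epsilon
epsilon = 0.29% = 2.9e-03
E = 120 / 2.9e-03
E = 41380 MPa


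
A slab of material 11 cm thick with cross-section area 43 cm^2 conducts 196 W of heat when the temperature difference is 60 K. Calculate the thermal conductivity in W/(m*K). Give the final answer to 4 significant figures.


k = Q*L / (A*dT)
L = 0.11 m, A = 4.3e-03 m^2
k = 196 * 0.11 / (4.3e-03 * 60)
k = 83.57 W/(m*K)


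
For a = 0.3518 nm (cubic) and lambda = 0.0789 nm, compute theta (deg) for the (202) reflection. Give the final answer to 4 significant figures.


d = a / sqrt(h^2+k^2+l^2)
d = 0.3518 / sqrt(8) = 0.12438 nm
lambda = 2*d*sin(theta)  =>  sin(theta) = lambda / (2*d)
sin(theta) = 0.0789 / (2 * 0.12438) = 0.317173
theta = 18.49 deg


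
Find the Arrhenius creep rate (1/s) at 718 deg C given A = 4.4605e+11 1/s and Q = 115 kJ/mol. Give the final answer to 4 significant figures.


rate = A * exp(-Q / (R*T))
T = 718 + 273.15 = 991.15 K
rate = 4.4605e+11 * exp(-115e3 / (8.314 * 991.15))
rate = 387700 1/s


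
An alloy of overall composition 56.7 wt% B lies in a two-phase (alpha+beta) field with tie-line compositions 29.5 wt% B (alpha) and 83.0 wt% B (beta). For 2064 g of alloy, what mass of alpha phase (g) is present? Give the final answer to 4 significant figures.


f_alpha = (C_beta - C0) / (C_beta - C_alpha)
f_alpha = (83.0 - 56.7) / (83.0 - 29.5) = 0.491589
m_alpha = f_alpha * m_total = 0.491589 * 2064 = 1015 g


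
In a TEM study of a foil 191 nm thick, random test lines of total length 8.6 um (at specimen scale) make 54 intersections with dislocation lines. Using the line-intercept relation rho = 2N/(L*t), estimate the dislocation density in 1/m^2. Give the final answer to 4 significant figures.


rho = 2N / (L * t)
L = 8.6 um = 8.6e-06 m, t = 191 nm = 1.91e-07 m
rho = 2 * 54 / (8.6e-06 * 1.91e-07)
rho = 6.575e+13 1/m^2


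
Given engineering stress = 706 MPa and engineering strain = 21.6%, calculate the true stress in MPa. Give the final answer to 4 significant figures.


sigma_true = sigma_eng * (1 + epsilon_eng)
sigma_true = 706 * (1 + 0.216)
sigma_true = 858.5 MPa


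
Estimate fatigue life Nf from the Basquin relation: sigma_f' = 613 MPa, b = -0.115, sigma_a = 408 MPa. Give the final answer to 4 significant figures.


sigma_a = sigma_f' * (2*Nf)^b
2*Nf = (sigma_a / sigma_f')^(1/b)
2*Nf = (408 / 613)^(1/-0.115)
2*Nf = 34.4662
Nf = 17.23 cycles


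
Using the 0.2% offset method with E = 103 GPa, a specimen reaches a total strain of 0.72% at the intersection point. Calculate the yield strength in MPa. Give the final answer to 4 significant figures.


Offset strain = 0.002
Elastic strain at yield = total_strain - offset = 7.2e-03 - 0.002 = 5.2e-03
sigma_y = E * elastic_strain = 103000 * 5.2e-03
sigma_y = 535.6 MPa


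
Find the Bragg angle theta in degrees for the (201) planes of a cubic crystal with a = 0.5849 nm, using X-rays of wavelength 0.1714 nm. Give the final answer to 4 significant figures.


d = a / sqrt(h^2+k^2+l^2)
d = 0.5849 / sqrt(5) = 0.261575 nm
lambda = 2*d*sin(theta)  =>  sin(theta) = lambda / (2*d)
sin(theta) = 0.1714 / (2 * 0.261575) = 0.32763
theta = 19.13 deg


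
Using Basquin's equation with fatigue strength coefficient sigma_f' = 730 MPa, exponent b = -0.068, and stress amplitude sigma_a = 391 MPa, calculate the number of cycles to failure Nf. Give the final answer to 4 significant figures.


sigma_a = sigma_f' * (2*Nf)^b
2*Nf = (sigma_a / sigma_f')^(1/b)
2*Nf = (391 / 730)^(1/-0.068)
2*Nf = 9715
Nf = 4857 cycles


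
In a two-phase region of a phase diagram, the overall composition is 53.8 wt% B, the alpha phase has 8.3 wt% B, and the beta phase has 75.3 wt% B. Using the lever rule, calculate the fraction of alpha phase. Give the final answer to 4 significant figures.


f_alpha = (C_beta - C0) / (C_beta - C_alpha)
f_alpha = (75.3 - 53.8) / (75.3 - 8.3)
f_alpha = 0.3209


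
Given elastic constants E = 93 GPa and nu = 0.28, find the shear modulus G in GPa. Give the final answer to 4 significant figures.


G = E / (2*(1+nu))
G = 93 / (2*(1+0.28))
G = 36.33 GPa


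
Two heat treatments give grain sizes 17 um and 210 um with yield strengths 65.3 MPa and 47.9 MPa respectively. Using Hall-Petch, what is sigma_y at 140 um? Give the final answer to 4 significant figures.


sigma_y = sigma0 + k / sqrt(d)
1/sqrt(d1) = 1/sqrt(1.7e-05) = 242.536;  1/sqrt(d2) = 69.0066
k = (sigma1 - sigma2) / (1/sqrt(d1) - 1/sqrt(d2)) = (65.3 - 47.9) / (242.536 - 69.0066) = 0.100271 MPa*m^0.5
sigma0 = sigma1 - k/sqrt(d1) = 65.3 - 0.100271*242.536 = 40.9806 MPa
sigma_y(d3) = 40.9806 + 0.100271 / sqrt(1.4e-04) = 49.46 MPa


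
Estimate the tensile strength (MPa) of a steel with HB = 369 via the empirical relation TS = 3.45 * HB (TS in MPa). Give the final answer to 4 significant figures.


TS (MPa) = 3.45 * HB
TS = 3.45 * 369
TS = 1273 MPa


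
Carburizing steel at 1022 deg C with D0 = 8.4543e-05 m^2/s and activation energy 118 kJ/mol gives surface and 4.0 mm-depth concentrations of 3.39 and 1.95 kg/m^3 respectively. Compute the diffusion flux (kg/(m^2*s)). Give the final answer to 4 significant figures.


Step 1: D = D0 * exp(-Qd/(R*T))
T = 1022 + 273.15 = 1295.15 K
D = 8.4543e-05 * exp(-118e3 / (8.314 * 1295.15)) = 1.47181e-09 m^2/s
Step 2: J = D * (C1 - C2) / dx
J = 1.47181e-09 * (3.39 - 1.95) / 4e-03
J = 5.299e-07 kg/(m^2*s)


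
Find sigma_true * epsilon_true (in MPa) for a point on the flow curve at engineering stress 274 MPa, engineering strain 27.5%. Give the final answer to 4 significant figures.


sigma_true = sigma_eng * (1 + epsilon_eng)
sigma_true = 274 * (1 + 0.275) = 349.35 MPa
epsilon_true = ln(1 + epsilon_eng)
epsilon_true = ln(1 + 0.275) = 0.242946
sigma_true * epsilon_true = 349.35 * 0.242946 = 84.87 MPa


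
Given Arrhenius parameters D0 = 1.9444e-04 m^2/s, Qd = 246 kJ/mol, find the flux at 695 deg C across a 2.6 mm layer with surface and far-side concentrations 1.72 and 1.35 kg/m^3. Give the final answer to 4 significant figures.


Step 1: D = D0 * exp(-Qd/(R*T))
T = 695 + 273.15 = 968.15 K
D = 1.9444e-04 * exp(-246e3 / (8.314 * 968.15)) = 1.03719e-17 m^2/s
Step 2: J = D * (C1 - C2) / dx
J = 1.03719e-17 * (1.72 - 1.35) / 2.6e-03
J = 1.476e-15 kg/(m^2*s)


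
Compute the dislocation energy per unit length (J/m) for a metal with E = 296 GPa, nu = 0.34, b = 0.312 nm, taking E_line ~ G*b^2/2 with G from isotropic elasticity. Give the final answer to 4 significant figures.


Step 1: G = E / (2*(1+nu))
G = 296 / (2*(1+0.34)) = 110.448 GPa = 1.10448e+11 Pa
Step 2: E_line = G*b^2/2
b = 0.312 nm = 3.12e-10 m
E_line = 0.5 * 1.10448e+11 * (3.12e-10)^2 = 5.376e-09 J/m


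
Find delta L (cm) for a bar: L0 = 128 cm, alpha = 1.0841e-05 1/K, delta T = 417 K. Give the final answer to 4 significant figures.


dL = L0 * alpha * dT
dL = 128 * 1.0841e-05 * 417
dL = 0.5786 cm


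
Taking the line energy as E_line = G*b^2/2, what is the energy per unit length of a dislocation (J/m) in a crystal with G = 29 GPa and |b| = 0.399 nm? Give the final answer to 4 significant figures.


E = G*b^2/2
b = 0.399 nm = 3.99e-10 m
G = 29 GPa = 2.9e+10 Pa
E = 0.5 * 2.9e+10 * (3.99e-10)^2
E = 2.308e-09 J/m


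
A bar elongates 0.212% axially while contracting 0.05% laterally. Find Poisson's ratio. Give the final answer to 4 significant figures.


nu = -epsilon_lat / epsilon_axial
Lateral strain is contraction (negative), so using magnitudes:
nu = 0.05 / 0.212
nu = 0.2358


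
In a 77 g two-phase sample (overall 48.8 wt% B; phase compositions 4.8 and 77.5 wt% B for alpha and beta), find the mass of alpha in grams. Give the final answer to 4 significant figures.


f_alpha = (C_beta - C0) / (C_beta - C_alpha)
f_alpha = (77.5 - 48.8) / (77.5 - 4.8) = 0.394773
m_alpha = f_alpha * m_total = 0.394773 * 77 = 30.4 g


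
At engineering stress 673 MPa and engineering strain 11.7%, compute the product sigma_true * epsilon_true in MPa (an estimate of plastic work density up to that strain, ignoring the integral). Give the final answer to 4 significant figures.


sigma_true = sigma_eng * (1 + epsilon_eng)
sigma_true = 673 * (1 + 0.117) = 751.741 MPa
epsilon_true = ln(1 + epsilon_eng)
epsilon_true = ln(1 + 0.117) = 0.110647
sigma_true * epsilon_true = 751.741 * 0.110647 = 83.18 MPa


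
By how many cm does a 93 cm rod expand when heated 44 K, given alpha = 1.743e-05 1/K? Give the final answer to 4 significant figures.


dL = L0 * alpha * dT
dL = 93 * 1.743e-05 * 44
dL = 0.07132 cm


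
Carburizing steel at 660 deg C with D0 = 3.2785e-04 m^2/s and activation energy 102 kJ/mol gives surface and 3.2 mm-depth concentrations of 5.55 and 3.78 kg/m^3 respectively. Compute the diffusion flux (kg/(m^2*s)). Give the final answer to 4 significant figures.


Step 1: D = D0 * exp(-Qd/(R*T))
T = 660 + 273.15 = 933.15 K
D = 3.2785e-04 * exp(-102e3 / (8.314 * 933.15)) = 6.3951e-10 m^2/s
Step 2: J = D * (C1 - C2) / dx
J = 6.3951e-10 * (5.55 - 3.78) / 3.2e-03
J = 3.537e-07 kg/(m^2*s)


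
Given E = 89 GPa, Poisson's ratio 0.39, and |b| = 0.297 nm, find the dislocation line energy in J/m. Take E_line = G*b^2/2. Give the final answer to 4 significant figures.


Step 1: G = E / (2*(1+nu))
G = 89 / (2*(1+0.39)) = 32.0144 GPa = 3.20144e+10 Pa
Step 2: E_line = G*b^2/2
b = 0.297 nm = 2.97e-10 m
E_line = 0.5 * 3.20144e+10 * (2.97e-10)^2 = 1.412e-09 J/m


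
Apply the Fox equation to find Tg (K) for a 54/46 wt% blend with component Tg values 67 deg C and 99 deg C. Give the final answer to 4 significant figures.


1/Tg = w1/Tg1 + w2/Tg2 (in Kelvin)
Tg1 = 340.15 K, Tg2 = 372.15 K
1/Tg = 0.54/340.15 + 0.46/372.15
Tg = 354.2 K


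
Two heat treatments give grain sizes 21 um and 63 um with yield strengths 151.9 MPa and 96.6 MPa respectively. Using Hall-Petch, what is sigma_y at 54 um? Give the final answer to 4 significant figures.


sigma_y = sigma0 + k / sqrt(d)
1/sqrt(d1) = 1/sqrt(2.1e-05) = 218.218;  1/sqrt(d2) = 125.988
k = (sigma1 - sigma2) / (1/sqrt(d1) - 1/sqrt(d2)) = (151.9 - 96.6) / (218.218 - 125.988) = 0.59959 MPa*m^0.5
sigma0 = sigma1 - k/sqrt(d1) = 151.9 - 0.59959*218.218 = 21.0588 MPa
sigma_y(d3) = 21.0588 + 0.59959 / sqrt(5.4e-05) = 102.7 MPa


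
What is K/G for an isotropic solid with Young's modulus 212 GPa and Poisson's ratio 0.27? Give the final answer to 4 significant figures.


G = E / (2*(1+nu))
G = 212 / (2*(1+0.27)) = 83.4646 GPa
K = E / (3*(1-2*nu))
K = 212 / (3*(1-2*0.27)) = 153.623 GPa
K/G = 153.623 / 83.4646 = 1.841


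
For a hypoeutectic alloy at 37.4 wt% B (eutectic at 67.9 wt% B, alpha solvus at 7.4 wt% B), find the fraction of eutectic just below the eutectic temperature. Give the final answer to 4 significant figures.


f_primary = (C_e - C0) / (C_e - C_alpha_max)
f_primary = (67.9 - 37.4) / (67.9 - 7.4)
f_primary = 0.504132
f_eutectic = 1 - 0.504132 = 0.4959


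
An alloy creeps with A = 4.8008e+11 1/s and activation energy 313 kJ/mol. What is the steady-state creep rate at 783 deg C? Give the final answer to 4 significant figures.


rate = A * exp(-Q / (R*T))
T = 783 + 273.15 = 1056.15 K
rate = 4.8008e+11 * exp(-313e3 / (8.314 * 1056.15))
rate = 1.587e-04 1/s


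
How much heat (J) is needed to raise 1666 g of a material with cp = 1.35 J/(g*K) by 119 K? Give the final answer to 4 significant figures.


Q = m * cp * dT
Q = 1666 * 1.35 * 119
Q = 267600 J


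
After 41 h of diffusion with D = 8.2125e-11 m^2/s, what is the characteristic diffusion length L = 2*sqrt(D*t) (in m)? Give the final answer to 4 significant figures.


t = 41 hr = 147600 s
Diffusion length = 2*sqrt(D*t)
= 2*sqrt(8.2125e-11 * 147600)
= 6.963e-03 m


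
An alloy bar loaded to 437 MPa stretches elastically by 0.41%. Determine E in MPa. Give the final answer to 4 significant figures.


E = sigma / epsilon
epsilon = 0.41% = 4.1e-03
E = 437 / 4.1e-03
E = 106600 MPa


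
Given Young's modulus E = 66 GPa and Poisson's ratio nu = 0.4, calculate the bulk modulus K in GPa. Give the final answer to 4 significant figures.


K = E / (3*(1-2*nu))
K = 66 / (3*(1-2*0.4))
K = 110 GPa


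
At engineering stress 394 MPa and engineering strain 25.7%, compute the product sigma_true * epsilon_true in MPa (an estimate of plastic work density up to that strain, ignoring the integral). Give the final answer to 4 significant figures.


sigma_true = sigma_eng * (1 + epsilon_eng)
sigma_true = 394 * (1 + 0.257) = 495.258 MPa
epsilon_true = ln(1 + epsilon_eng)
epsilon_true = ln(1 + 0.257) = 0.228728
sigma_true * epsilon_true = 495.258 * 0.228728 = 113.3 MPa


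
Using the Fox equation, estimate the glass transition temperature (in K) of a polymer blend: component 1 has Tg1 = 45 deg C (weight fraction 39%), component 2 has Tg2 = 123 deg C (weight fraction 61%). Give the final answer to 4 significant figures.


1/Tg = w1/Tg1 + w2/Tg2 (in Kelvin)
Tg1 = 318.15 K, Tg2 = 396.15 K
1/Tg = 0.39/318.15 + 0.61/396.15
Tg = 361.6 K


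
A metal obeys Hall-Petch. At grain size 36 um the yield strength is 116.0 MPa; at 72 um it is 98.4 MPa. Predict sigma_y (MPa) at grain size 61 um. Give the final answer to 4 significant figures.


sigma_y = sigma0 + k / sqrt(d)
1/sqrt(d1) = 1/sqrt(3.6e-05) = 166.667;  1/sqrt(d2) = 117.851
k = (sigma1 - sigma2) / (1/sqrt(d1) - 1/sqrt(d2)) = (116.0 - 98.4) / (166.667 - 117.851) = 0.360541 MPa*m^0.5
sigma0 = sigma1 - k/sqrt(d1) = 116.0 - 0.360541*166.667 = 55.9098 MPa
sigma_y(d3) = 55.9098 + 0.360541 / sqrt(6.1e-05) = 102.1 MPa


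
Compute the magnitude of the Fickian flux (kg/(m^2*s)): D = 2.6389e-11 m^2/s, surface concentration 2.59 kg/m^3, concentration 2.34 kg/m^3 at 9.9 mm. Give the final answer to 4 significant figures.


J = -D * (dC/dx) = D * (C1 - C2) / dx
J = 2.6389e-11 * (2.59 - 2.34) / 9.9e-03
J = 6.664e-10 kg/(m^2*s)


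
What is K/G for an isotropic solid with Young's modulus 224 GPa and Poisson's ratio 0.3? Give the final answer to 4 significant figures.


G = E / (2*(1+nu))
G = 224 / (2*(1+0.3)) = 86.1538 GPa
K = E / (3*(1-2*nu))
K = 224 / (3*(1-2*0.3)) = 186.667 GPa
K/G = 186.667 / 86.1538 = 2.167


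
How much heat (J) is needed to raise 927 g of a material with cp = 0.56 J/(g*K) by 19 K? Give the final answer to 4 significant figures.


Q = m * cp * dT
Q = 927 * 0.56 * 19
Q = 9863 J


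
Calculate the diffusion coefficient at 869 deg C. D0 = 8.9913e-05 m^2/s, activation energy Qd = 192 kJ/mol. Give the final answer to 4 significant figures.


D = D0 * exp(-Qd / (R*T))
T = 1142.15 K
D = 8.9913e-05 * exp(-192e3 / (8.314 * 1142.15))
D = 1.488e-13 m^2/s


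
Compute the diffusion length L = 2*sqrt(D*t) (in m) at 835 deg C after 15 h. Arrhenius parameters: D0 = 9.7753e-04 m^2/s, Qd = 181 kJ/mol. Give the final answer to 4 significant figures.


Step 1: D = D0 * exp(-Qd/(R*T))
T = 1108.15 K
D = 9.7753e-04 * exp(-181e3 / (8.314 * 1108.15)) = 2.87119e-12 m^2/s
Step 2: L = 2*sqrt(D*t)
t = 15 h = 54000 s
L = 2*sqrt(2.87119e-12 * 54000) = 7.875e-04 m


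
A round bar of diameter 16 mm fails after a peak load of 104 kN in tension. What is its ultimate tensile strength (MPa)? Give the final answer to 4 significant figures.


A0 = pi*(d/2)^2 = pi*(16/2)^2 = 201.062 mm^2
UTS = F_max / A0 = 104*1000 / 201.062
UTS = 517.3 MPa


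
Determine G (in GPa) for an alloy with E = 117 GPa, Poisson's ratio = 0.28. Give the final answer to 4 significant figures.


G = E / (2*(1+nu))
G = 117 / (2*(1+0.28))
G = 45.7 GPa


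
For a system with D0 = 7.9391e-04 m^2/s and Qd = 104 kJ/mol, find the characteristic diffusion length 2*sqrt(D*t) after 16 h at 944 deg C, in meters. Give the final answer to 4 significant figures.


Step 1: D = D0 * exp(-Qd/(R*T))
T = 1217.15 K
D = 7.9391e-04 * exp(-104e3 / (8.314 * 1217.15)) = 2.73146e-08 m^2/s
Step 2: L = 2*sqrt(D*t)
t = 16 h = 57600 s
L = 2*sqrt(2.73146e-08 * 57600) = 0.07933 m


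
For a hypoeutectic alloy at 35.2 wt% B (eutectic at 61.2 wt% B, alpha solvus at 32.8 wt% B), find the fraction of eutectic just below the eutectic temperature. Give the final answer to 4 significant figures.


f_primary = (C_e - C0) / (C_e - C_alpha_max)
f_primary = (61.2 - 35.2) / (61.2 - 32.8)
f_primary = 0.915493
f_eutectic = 1 - 0.915493 = 0.08451


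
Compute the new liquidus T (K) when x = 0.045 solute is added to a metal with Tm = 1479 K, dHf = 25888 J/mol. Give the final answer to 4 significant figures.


dT = R*Tm^2*x / dHf
dT = 8.314 * 1479^2 * 0.045 / 25888
dT = 31.6126 K
T_new = 1479 - 31.6126 = 1447 K


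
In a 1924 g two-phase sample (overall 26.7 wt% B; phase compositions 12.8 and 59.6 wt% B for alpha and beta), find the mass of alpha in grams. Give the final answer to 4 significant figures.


f_alpha = (C_beta - C0) / (C_beta - C_alpha)
f_alpha = (59.6 - 26.7) / (59.6 - 12.8) = 0.702991
m_alpha = f_alpha * m_total = 0.702991 * 1924 = 1353 g


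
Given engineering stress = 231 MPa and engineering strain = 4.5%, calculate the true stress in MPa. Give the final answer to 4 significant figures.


sigma_true = sigma_eng * (1 + epsilon_eng)
sigma_true = 231 * (1 + 0.045)
sigma_true = 241.4 MPa


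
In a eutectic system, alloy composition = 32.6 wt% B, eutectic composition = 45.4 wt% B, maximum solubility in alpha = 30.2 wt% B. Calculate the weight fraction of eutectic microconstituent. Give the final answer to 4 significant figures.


f_primary = (C_e - C0) / (C_e - C_alpha_max)
f_primary = (45.4 - 32.6) / (45.4 - 30.2)
f_primary = 0.842105
f_eutectic = 1 - 0.842105 = 0.1579


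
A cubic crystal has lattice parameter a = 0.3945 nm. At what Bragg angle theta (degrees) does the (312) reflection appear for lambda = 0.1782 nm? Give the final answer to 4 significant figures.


d = a / sqrt(h^2+k^2+l^2)
d = 0.3945 / sqrt(14) = 0.105435 nm
lambda = 2*d*sin(theta)  =>  sin(theta) = lambda / (2*d)
sin(theta) = 0.1782 / (2 * 0.105435) = 0.845074
theta = 57.68 deg


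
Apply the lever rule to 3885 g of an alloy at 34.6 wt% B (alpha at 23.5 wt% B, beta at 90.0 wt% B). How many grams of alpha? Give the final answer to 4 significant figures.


f_alpha = (C_beta - C0) / (C_beta - C_alpha)
f_alpha = (90.0 - 34.6) / (90.0 - 23.5) = 0.833083
m_alpha = f_alpha * m_total = 0.833083 * 3885 = 3237 g


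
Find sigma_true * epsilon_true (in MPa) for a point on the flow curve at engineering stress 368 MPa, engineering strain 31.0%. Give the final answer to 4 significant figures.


sigma_true = sigma_eng * (1 + epsilon_eng)
sigma_true = 368 * (1 + 0.31) = 482.08 MPa
epsilon_true = ln(1 + epsilon_eng)
epsilon_true = ln(1 + 0.31) = 0.270027
sigma_true * epsilon_true = 482.08 * 0.270027 = 130.2 MPa


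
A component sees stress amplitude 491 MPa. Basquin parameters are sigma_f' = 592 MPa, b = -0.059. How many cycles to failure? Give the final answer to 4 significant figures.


sigma_a = sigma_f' * (2*Nf)^b
2*Nf = (sigma_a / sigma_f')^(1/b)
2*Nf = (491 / 592)^(1/-0.059)
2*Nf = 23.8206
Nf = 11.91 cycles


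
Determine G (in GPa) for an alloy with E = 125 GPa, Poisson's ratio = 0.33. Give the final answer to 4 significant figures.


G = E / (2*(1+nu))
G = 125 / (2*(1+0.33))
G = 46.99 GPa


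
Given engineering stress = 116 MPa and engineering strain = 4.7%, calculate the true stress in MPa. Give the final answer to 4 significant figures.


sigma_true = sigma_eng * (1 + epsilon_eng)
sigma_true = 116 * (1 + 0.047)
sigma_true = 121.5 MPa


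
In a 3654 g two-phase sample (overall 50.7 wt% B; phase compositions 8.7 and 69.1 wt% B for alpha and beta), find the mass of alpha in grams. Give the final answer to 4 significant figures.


f_alpha = (C_beta - C0) / (C_beta - C_alpha)
f_alpha = (69.1 - 50.7) / (69.1 - 8.7) = 0.304636
m_alpha = f_alpha * m_total = 0.304636 * 3654 = 1113 g


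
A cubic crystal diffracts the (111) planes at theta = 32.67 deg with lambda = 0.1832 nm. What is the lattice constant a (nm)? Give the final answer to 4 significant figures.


d = lambda / (2*sin(theta))
d = 0.1832 / (2*sin(32.67 deg))
d = 0.169693 nm
a = d * sqrt(h^2+k^2+l^2) = 0.169693 * sqrt(3)
a = 0.2939 nm


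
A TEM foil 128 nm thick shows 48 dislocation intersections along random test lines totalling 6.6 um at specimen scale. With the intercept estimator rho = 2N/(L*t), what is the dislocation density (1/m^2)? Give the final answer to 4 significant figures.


rho = 2N / (L * t)
L = 6.6 um = 6.6e-06 m, t = 128 nm = 1.28e-07 m
rho = 2 * 48 / (6.6e-06 * 1.28e-07)
rho = 1.136e+14 1/m^2


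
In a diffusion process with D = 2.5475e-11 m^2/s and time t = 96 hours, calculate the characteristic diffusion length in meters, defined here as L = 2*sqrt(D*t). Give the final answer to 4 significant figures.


t = 96 hr = 345600 s
Diffusion length = 2*sqrt(D*t)
= 2*sqrt(2.5475e-11 * 345600)
= 5.934e-03 m


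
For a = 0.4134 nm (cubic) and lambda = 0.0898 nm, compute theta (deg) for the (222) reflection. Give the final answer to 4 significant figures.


d = a / sqrt(h^2+k^2+l^2)
d = 0.4134 / sqrt(12) = 0.119338 nm
lambda = 2*d*sin(theta)  =>  sin(theta) = lambda / (2*d)
sin(theta) = 0.0898 / (2 * 0.119338) = 0.376241
theta = 22.1 deg


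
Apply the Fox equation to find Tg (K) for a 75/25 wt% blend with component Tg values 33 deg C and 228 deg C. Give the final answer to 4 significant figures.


1/Tg = w1/Tg1 + w2/Tg2 (in Kelvin)
Tg1 = 306.15 K, Tg2 = 501.15 K
1/Tg = 0.75/306.15 + 0.25/501.15
Tg = 339.1 K


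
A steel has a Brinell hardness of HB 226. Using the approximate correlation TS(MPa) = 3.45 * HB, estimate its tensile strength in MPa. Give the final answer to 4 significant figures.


TS (MPa) = 3.45 * HB
TS = 3.45 * 226
TS = 779.7 MPa


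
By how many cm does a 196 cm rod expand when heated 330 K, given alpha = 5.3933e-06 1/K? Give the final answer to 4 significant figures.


dL = L0 * alpha * dT
dL = 196 * 5.3933e-06 * 330
dL = 0.3488 cm


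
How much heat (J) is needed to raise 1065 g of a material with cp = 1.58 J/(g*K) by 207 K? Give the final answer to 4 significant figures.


Q = m * cp * dT
Q = 1065 * 1.58 * 207
Q = 348300 J


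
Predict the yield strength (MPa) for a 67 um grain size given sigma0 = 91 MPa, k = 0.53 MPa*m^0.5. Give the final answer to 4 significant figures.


sigma_y = sigma0 + k / sqrt(d)
d = 67 um = 6.7e-05 m
sigma_y = 91 + 0.53 / sqrt(6.7e-05)
sigma_y = 155.7 MPa


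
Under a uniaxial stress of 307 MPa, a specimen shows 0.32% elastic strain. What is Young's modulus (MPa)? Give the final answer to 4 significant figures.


E = sigma / epsilon
epsilon = 0.32% = 3.2e-03
E = 307 / 3.2e-03
E = 95940 MPa


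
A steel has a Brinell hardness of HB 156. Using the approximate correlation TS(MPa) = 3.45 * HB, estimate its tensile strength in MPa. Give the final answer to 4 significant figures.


TS (MPa) = 3.45 * HB
TS = 3.45 * 156
TS = 538.2 MPa


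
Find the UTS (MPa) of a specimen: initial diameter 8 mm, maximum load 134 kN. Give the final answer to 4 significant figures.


A0 = pi*(d/2)^2 = pi*(8/2)^2 = 50.2655 mm^2
UTS = F_max / A0 = 134*1000 / 50.2655
UTS = 2666 MPa


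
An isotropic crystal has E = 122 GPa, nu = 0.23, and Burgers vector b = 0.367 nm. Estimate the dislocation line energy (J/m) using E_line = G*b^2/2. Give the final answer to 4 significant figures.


Step 1: G = E / (2*(1+nu))
G = 122 / (2*(1+0.23)) = 49.5935 GPa = 4.95935e+10 Pa
Step 2: E_line = G*b^2/2
b = 0.367 nm = 3.67e-10 m
E_line = 0.5 * 4.95935e+10 * (3.67e-10)^2 = 3.34e-09 J/m


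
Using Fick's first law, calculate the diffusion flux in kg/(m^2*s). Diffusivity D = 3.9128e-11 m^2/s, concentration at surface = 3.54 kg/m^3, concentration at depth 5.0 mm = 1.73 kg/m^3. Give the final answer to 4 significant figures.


J = -D * (dC/dx) = D * (C1 - C2) / dx
J = 3.9128e-11 * (3.54 - 1.73) / 5e-03
J = 1.416e-08 kg/(m^2*s)


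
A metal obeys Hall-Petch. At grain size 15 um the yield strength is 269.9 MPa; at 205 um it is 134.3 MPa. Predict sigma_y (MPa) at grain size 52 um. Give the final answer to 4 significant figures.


sigma_y = sigma0 + k / sqrt(d)
1/sqrt(d1) = 1/sqrt(1.5e-05) = 258.199;  1/sqrt(d2) = 69.843
k = (sigma1 - sigma2) / (1/sqrt(d1) - 1/sqrt(d2)) = (269.9 - 134.3) / (258.199 - 69.843) = 0.719914 MPa*m^0.5
sigma0 = sigma1 - k/sqrt(d1) = 269.9 - 0.719914*258.199 = 84.019 MPa
sigma_y(d3) = 84.019 + 0.719914 / sqrt(5.2e-05) = 183.9 MPa


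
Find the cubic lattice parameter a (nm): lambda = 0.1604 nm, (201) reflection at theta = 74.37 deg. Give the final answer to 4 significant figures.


d = lambda / (2*sin(theta))
d = 0.1604 / (2*sin(74.37 deg))
d = 0.0832795 nm
a = d * sqrt(h^2+k^2+l^2) = 0.0832795 * sqrt(5)
a = 0.1862 nm


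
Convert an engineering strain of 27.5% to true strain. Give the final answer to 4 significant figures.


epsilon_true = ln(1 + epsilon_eng)
epsilon_true = ln(1 + 0.275)
epsilon_true = 0.2429


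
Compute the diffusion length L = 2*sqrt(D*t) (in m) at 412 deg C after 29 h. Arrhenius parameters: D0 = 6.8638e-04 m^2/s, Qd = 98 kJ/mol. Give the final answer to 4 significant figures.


Step 1: D = D0 * exp(-Qd/(R*T))
T = 685.15 K
D = 6.8638e-04 * exp(-98e3 / (8.314 * 685.15)) = 2.31711e-11 m^2/s
Step 2: L = 2*sqrt(D*t)
t = 29 h = 104400 s
L = 2*sqrt(2.31711e-11 * 104400) = 3.111e-03 m


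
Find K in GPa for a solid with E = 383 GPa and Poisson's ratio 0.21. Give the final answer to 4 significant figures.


K = E / (3*(1-2*nu))
K = 383 / (3*(1-2*0.21))
K = 220.1 GPa


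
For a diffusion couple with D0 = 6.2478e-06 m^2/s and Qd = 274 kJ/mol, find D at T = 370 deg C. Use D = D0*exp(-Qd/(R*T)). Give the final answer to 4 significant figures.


D = D0 * exp(-Qd / (R*T))
T = 643.15 K
D = 6.2478e-06 * exp(-274e3 / (8.314 * 643.15))
D = 3.479e-28 m^2/s


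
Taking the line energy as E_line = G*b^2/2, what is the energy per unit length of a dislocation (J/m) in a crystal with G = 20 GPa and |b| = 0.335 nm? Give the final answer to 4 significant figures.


E = G*b^2/2
b = 0.335 nm = 3.35e-10 m
G = 20 GPa = 2e+10 Pa
E = 0.5 * 2e+10 * (3.35e-10)^2
E = 1.122e-09 J/m


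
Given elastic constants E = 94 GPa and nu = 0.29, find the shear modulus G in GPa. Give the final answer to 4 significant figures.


G = E / (2*(1+nu))
G = 94 / (2*(1+0.29))
G = 36.43 GPa


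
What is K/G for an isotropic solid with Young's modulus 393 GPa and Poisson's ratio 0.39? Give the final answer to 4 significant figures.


G = E / (2*(1+nu))
G = 393 / (2*(1+0.39)) = 141.367 GPa
K = E / (3*(1-2*nu))
K = 393 / (3*(1-2*0.39)) = 595.455 GPa
K/G = 595.455 / 141.367 = 4.212


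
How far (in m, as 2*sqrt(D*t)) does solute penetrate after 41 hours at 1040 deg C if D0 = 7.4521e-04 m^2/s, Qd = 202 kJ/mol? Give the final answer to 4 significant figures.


Step 1: D = D0 * exp(-Qd/(R*T))
T = 1313.15 K
D = 7.4521e-04 * exp(-202e3 / (8.314 * 1313.15)) = 6.86765e-12 m^2/s
Step 2: L = 2*sqrt(D*t)
t = 41 h = 147600 s
L = 2*sqrt(6.86765e-12 * 147600) = 2.014e-03 m


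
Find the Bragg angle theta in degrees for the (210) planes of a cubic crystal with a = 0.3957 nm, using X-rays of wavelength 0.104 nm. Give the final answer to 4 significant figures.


d = a / sqrt(h^2+k^2+l^2)
d = 0.3957 / sqrt(5) = 0.176962 nm
lambda = 2*d*sin(theta)  =>  sin(theta) = lambda / (2*d)
sin(theta) = 0.104 / (2 * 0.176962) = 0.293848
theta = 17.09 deg


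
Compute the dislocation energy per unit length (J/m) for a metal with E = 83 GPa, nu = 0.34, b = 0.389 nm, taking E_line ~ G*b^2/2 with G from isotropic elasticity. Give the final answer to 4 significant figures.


Step 1: G = E / (2*(1+nu))
G = 83 / (2*(1+0.34)) = 30.9701 GPa = 3.09701e+10 Pa
Step 2: E_line = G*b^2/2
b = 0.389 nm = 3.89e-10 m
E_line = 0.5 * 3.09701e+10 * (3.89e-10)^2 = 2.343e-09 J/m


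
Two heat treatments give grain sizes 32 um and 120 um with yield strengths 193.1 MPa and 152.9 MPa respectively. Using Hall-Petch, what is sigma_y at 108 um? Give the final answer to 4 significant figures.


sigma_y = sigma0 + k / sqrt(d)
1/sqrt(d1) = 1/sqrt(3.2e-05) = 176.777;  1/sqrt(d2) = 91.2871
k = (sigma1 - sigma2) / (1/sqrt(d1) - 1/sqrt(d2)) = (193.1 - 152.9) / (176.777 - 91.2871) = 0.470233 MPa*m^0.5
sigma0 = sigma1 - k/sqrt(d1) = 193.1 - 0.470233*176.777 = 109.974 MPa
sigma_y(d3) = 109.974 + 0.470233 / sqrt(1.08e-04) = 155.2 MPa


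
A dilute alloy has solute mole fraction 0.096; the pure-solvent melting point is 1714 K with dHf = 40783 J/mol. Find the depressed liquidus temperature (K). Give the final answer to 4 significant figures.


dT = R*Tm^2*x / dHf
dT = 8.314 * 1714^2 * 0.096 / 40783
dT = 57.4942 K
T_new = 1714 - 57.4942 = 1657 K


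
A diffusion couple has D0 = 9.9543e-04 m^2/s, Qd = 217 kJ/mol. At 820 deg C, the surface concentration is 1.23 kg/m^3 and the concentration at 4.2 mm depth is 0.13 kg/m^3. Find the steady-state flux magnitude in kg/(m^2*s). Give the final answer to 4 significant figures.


Step 1: D = D0 * exp(-Qd/(R*T))
T = 820 + 273.15 = 1093.15 K
D = 9.9543e-04 * exp(-217e3 / (8.314 * 1093.15)) = 4.25202e-14 m^2/s
Step 2: J = D * (C1 - C2) / dx
J = 4.25202e-14 * (1.23 - 0.13) / 4.2e-03
J = 1.114e-11 kg/(m^2*s)


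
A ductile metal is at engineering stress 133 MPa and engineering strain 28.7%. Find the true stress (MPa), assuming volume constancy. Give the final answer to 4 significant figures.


sigma_true = sigma_eng * (1 + epsilon_eng)
sigma_true = 133 * (1 + 0.287)
sigma_true = 171.2 MPa


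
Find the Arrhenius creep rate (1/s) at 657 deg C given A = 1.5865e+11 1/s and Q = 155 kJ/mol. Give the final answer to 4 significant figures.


rate = A * exp(-Q / (R*T))
T = 657 + 273.15 = 930.15 K
rate = 1.5865e+11 * exp(-155e3 / (8.314 * 930.15))
rate = 313.2 1/s


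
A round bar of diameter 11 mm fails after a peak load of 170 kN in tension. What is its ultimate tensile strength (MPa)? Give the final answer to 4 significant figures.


A0 = pi*(d/2)^2 = pi*(11/2)^2 = 95.0332 mm^2
UTS = F_max / A0 = 170*1000 / 95.0332
UTS = 1789 MPa


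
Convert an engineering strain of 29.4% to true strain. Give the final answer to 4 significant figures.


epsilon_true = ln(1 + epsilon_eng)
epsilon_true = ln(1 + 0.294)
epsilon_true = 0.2577


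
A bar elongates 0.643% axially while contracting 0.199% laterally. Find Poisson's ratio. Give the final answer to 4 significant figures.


nu = -epsilon_lat / epsilon_axial
Lateral strain is contraction (negative), so using magnitudes:
nu = 0.199 / 0.643
nu = 0.3095


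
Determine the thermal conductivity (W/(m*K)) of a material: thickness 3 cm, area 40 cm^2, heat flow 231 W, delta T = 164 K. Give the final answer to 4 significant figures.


k = Q*L / (A*dT)
L = 0.03 m, A = 4e-03 m^2
k = 231 * 0.03 / (4e-03 * 164)
k = 10.56 W/(m*K)


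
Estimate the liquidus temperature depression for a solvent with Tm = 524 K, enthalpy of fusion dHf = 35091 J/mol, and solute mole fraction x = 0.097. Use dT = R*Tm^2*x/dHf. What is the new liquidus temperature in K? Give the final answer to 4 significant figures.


dT = R*Tm^2*x / dHf
dT = 8.314 * 524^2 * 0.097 / 35091
dT = 6.31028 K
T_new = 524 - 6.31028 = 517.7 K


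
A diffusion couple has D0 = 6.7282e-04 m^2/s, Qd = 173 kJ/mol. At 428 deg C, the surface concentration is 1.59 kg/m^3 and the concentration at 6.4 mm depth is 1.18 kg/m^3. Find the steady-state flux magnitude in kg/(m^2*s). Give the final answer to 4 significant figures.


Step 1: D = D0 * exp(-Qd/(R*T))
T = 428 + 273.15 = 701.15 K
D = 6.7282e-04 * exp(-173e3 / (8.314 * 701.15)) = 8.69338e-17 m^2/s
Step 2: J = D * (C1 - C2) / dx
J = 8.69338e-17 * (1.59 - 1.18) / 6.4e-03
J = 5.569e-15 kg/(m^2*s)


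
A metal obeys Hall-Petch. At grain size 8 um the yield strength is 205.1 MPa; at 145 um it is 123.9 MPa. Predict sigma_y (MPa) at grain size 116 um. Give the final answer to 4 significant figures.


sigma_y = sigma0 + k / sqrt(d)
1/sqrt(d1) = 1/sqrt(8e-06) = 353.553;  1/sqrt(d2) = 83.0455
k = (sigma1 - sigma2) / (1/sqrt(d1) - 1/sqrt(d2)) = (205.1 - 123.9) / (353.553 - 83.0455) = 0.300176 MPa*m^0.5
sigma0 = sigma1 - k/sqrt(d1) = 205.1 - 0.300176*353.553 = 98.9717 MPa
sigma_y(d3) = 98.9717 + 0.300176 / sqrt(1.16e-04) = 126.8 MPa


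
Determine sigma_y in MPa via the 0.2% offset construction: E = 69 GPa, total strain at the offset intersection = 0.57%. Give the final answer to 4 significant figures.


Offset strain = 0.002
Elastic strain at yield = total_strain - offset = 5.7e-03 - 0.002 = 3.7e-03
sigma_y = E * elastic_strain = 69000 * 3.7e-03
sigma_y = 255.3 MPa


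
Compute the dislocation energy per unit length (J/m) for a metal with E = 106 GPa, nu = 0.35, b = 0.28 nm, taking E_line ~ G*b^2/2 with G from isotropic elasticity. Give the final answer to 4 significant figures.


Step 1: G = E / (2*(1+nu))
G = 106 / (2*(1+0.35)) = 39.2593 GPa = 3.92593e+10 Pa
Step 2: E_line = G*b^2/2
b = 0.28 nm = 2.8e-10 m
E_line = 0.5 * 3.92593e+10 * (2.8e-10)^2 = 1.539e-09 J/m
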